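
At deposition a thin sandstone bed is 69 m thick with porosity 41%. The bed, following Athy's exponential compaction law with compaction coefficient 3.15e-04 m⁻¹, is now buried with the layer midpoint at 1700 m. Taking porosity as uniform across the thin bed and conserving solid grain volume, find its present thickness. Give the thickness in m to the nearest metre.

54 m

Working in km (1 km = 1000 m; c in km⁻¹ = c in m⁻¹ × 1000):
Porosity at 1.7 km: n = 0.41·exp(−0.315×1.7) = 0.2400
Solid-volume conservation: h(1−n) = h₀(1−n₀) ⇒ h = h₀·(1−n₀)/(1−n)
h = 0.069 × (1 − 0.41)/(1 − 0.2400) = 0.069 × 0.7763 = 0.0536 km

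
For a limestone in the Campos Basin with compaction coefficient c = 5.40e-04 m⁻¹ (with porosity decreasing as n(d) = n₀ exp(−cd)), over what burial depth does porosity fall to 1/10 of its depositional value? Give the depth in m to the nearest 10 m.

Working in km (1 km = 1000 m; c in km⁻¹ = c in m⁻¹ × 1000):
n/n₀ = 1/10 ⇒ exp(−c·d) = 1/10 ⇒ d = ln(10) / c
d = 2.3026 / 0.54 = 4.264 km

4260 m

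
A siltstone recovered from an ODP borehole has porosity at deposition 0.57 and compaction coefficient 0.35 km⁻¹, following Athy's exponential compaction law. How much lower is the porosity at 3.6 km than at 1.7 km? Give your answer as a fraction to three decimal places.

0.153

phi(1.7) = 0.57·e^(−0.35×1.7) = 0.3144
phi(3.6) = 0.57·e^(−0.35×3.6) = 0.1617
Δphi = 0.3144 − 0.1617 = 0.1527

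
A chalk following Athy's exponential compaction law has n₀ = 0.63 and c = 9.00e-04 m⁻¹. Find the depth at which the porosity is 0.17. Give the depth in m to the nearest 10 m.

Working in km (1 km = 1000 m; c in km⁻¹ = c in m⁻¹ × 1000):
Invert Athy's law: z = ln(n₀/n) / c
z = ln(0.63/0.17) / 0.9 = ln(3.706) / 0.9 = 1.3099 / 0.9 = 1.455 km

1460 m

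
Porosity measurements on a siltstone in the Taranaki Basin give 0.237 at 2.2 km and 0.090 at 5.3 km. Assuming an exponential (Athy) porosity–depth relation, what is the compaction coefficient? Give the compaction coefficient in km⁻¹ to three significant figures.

0.312 km⁻¹

Athy: φ(d) = φ₀ e^(−βd) ⇒ φ₁/φ₂ = e^{β(d₂−d₁)} ⇒ β = ln(φ₁/φ₂)/(d₂−d₁)
β = ln(0.237/0.09) / (5.3 − 2.2) = ln(2.633) / 3.1 = 0.9683 / 3.1 = 0.3123 km⁻¹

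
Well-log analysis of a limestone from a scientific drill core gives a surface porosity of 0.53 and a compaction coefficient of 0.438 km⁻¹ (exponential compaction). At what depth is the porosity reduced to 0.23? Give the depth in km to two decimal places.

1.91 km

Invert Athy's law: z = ln(n₀/n) / c
z = ln(0.53/0.23) / 0.438 = ln(2.304) / 0.438 = 0.8348 / 0.438 = 1.906 km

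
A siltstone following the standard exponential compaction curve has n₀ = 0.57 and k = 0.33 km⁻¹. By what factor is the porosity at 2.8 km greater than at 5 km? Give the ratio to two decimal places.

2.07

n(z₁)/n(z₂) = e^(−k·z₁)/e^(−k·z₂) = e^{k(z₂−z₁)}
= exp(0.33 × 2.2) = exp(0.726) = 2.0668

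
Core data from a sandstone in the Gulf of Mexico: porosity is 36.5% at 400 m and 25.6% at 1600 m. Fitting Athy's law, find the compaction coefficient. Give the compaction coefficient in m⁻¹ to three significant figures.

Working in km (1 km = 1000 m; k in km⁻¹ = k in m⁻¹ × 1000):
Athy: n(d) = n₀ e^(−kd) ⇒ n₁/n₂ = e^{k(d₂−d₁)} ⇒ k = ln(n₁/n₂)/(d₂−d₁)
k = ln(0.365/0.256) / (1.6 − 0.4) = ln(1.426) / 1.2 = 0.3547 / 1.2 = 0.2956 km⁻¹

0.000296 m⁻¹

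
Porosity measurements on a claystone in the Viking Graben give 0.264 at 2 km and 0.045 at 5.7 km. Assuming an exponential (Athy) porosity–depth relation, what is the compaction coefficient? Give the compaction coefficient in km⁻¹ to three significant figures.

Athy: n(Z) = n₀ e^(−kZ) ⇒ n₁/n₂ = e^{k(Z₂−Z₁)} ⇒ k = ln(n₁/n₂)/(Z₂−Z₁)
k = ln(0.264/0.045) / (5.7 − 2) = ln(5.867) / 3.7 = 1.7693 / 3.7 = 0.4782 km⁻¹

0.478 km⁻¹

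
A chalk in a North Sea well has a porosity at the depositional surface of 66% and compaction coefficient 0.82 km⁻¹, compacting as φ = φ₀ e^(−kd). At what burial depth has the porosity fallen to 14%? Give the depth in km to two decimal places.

1.89 km

Invert Athy's law: d = ln(φ₀/φ) / k
d = ln(0.66/0.14) / 0.82 = ln(4.714) / 0.82 = 1.5506 / 0.82 = 1.891 km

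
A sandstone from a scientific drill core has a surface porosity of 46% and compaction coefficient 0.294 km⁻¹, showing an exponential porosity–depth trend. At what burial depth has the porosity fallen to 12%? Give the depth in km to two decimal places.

Invert Athy's law: z = ln(phi₀/phi) / k
z = ln(0.46/0.12) / 0.294 = ln(3.833) / 0.294 = 1.3437 / 0.294 = 4.571 km

4.57 km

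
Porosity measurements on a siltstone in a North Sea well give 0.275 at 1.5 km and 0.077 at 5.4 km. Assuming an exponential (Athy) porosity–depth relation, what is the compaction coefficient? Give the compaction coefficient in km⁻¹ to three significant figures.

Athy: phi(Z) = phi₀ e^(−kZ) ⇒ phi₁/phi₂ = e^{k(Z₂−Z₁)} ⇒ k = ln(phi₁/phi₂)/(Z₂−Z₁)
k = ln(0.275/0.077) / (5.4 − 1.5) = ln(3.571) / 3.9 = 1.2730 / 3.9 = 0.3264 km⁻¹

0.326 km⁻¹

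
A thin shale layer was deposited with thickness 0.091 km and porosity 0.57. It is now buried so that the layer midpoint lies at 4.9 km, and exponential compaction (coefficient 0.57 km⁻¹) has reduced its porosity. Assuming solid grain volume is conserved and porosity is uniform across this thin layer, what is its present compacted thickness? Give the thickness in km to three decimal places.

Porosity at 4.9 km: phi = 0.57·exp(−0.57×4.9) = 0.0349
Solid-volume conservation: h(1−phi) = h₀(1−phi₀) ⇒ h = h₀·(1−phi₀)/(1−phi)
h = 0.091 × (1 − 0.57)/(1 − 0.0349) = 0.091 × 0.4456 = 0.0405 km

0.041 km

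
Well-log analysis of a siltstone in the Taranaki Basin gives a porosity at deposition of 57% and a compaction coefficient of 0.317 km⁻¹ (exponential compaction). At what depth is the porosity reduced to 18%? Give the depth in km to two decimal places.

3.64 km

Invert Athy's law: z = ln(φ₀/φ) / k
z = ln(0.57/0.18) / 0.317 = ln(3.167) / 0.317 = 1.1527 / 0.317 = 3.636 km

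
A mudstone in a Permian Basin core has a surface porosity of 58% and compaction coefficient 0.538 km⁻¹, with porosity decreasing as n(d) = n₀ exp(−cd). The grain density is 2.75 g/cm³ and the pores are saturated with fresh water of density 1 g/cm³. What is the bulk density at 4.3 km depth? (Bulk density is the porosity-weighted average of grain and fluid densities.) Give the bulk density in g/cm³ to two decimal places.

Porosity at depth: n = 0.58·exp(−0.538×4.3) = 0.58×0.0989 = 0.0574
Bulk density: ρ_b = (1−n)ρ_g + n·ρ_f = 0.9426×2.75 + 0.0574×1
       = 2.592 + 0.057 = 2.650 g/cm³

2.65 g/cm³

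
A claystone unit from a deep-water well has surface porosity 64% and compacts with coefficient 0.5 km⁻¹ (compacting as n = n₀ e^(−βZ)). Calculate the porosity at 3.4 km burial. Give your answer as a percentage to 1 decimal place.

11.7%

n = n₀·exp(−β·Z) = 0.64 × exp(−0.5 × 3.4) = 0.64 × exp(−1.7)
  = 0.64 × 0.1827 = 0.1169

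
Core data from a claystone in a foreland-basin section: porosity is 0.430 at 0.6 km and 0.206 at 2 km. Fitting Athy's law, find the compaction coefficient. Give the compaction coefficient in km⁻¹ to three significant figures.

Athy: phi(Z) = phi₀ e^(−kZ) ⇒ phi₁/phi₂ = e^{k(Z₂−Z₁)} ⇒ k = ln(phi₁/phi₂)/(Z₂−Z₁)
k = ln(0.43/0.206) / (2 − 0.6) = ln(2.087) / 1.4 = 0.7359 / 1.4 = 0.5256 km⁻¹

0.526 km⁻¹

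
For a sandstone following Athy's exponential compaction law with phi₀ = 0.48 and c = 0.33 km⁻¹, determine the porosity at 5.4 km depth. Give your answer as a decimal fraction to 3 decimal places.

phi = phi₀·exp(−c·d) = 0.48 × exp(−0.33 × 5.4) = 0.48 × exp(−1.782)
  = 0.48 × 0.1683 = 0.0808

0.081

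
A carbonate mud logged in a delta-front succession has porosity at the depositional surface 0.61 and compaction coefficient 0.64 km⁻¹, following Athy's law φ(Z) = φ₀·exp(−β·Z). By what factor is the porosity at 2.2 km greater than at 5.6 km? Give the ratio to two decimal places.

8.81

φ(Z₁)/φ(Z₂) = e^(−β·Z₁)/e^(−β·Z₂) = e^{β(Z₂−Z₁)}
= exp(0.64 × 3.4) = exp(2.176) = 8.8110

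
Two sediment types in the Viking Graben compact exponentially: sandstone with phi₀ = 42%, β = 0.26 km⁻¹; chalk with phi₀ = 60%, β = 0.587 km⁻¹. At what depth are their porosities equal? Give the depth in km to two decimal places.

1.09 km

Set phi₀ₐ e^(−βₐZ) = phi₀ᵦ e^(−βᵦZ) ⇒ ln(phi₀ₐ/phi₀ᵦ) = (βₐ − βᵦ)·Z
Z = ln(0.42/0.6) / (0.26 − 0.587) = -0.3567 / -0.327 = 1.091 km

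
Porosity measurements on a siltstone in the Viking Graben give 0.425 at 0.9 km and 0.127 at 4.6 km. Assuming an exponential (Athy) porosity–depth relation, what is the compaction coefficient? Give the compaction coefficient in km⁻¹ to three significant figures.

Athy: φ(d) = φ₀ e^(−βd) ⇒ φ₁/φ₂ = e^{β(d₂−d₁)} ⇒ β = ln(φ₁/φ₂)/(d₂−d₁)
β = ln(0.425/0.127) / (4.6 − 0.9) = ln(3.346) / 3.7 = 1.2079 / 3.7 = 0.3265 km⁻¹

0.326 km⁻¹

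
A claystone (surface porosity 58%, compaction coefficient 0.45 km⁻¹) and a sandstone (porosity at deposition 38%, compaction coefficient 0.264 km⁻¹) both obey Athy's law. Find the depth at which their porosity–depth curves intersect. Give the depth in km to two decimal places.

2.27 km

Set phi₀ₐ e^(−kₐZ) = phi₀ᵦ e^(−kᵦZ) ⇒ ln(phi₀ₐ/phi₀ᵦ) = (kₐ − kᵦ)·Z
Z = ln(0.58/0.38) / (0.45 − 0.264) = 0.4229 / 0.186 = 2.273 km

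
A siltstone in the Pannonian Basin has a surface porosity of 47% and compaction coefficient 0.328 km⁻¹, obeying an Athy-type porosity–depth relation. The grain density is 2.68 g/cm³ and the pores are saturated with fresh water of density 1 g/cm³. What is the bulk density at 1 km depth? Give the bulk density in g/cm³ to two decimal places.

2.11 g/cm³

Porosity at depth: phi = 0.47·exp(−0.328×1) = 0.47×0.7204 = 0.3386
Bulk density: ρ_b = (1−phi)ρ_g + phi·ρ_f = 0.6614×2.68 + 0.3386×1
       = 1.773 + 0.339 = 2.111 g/cm³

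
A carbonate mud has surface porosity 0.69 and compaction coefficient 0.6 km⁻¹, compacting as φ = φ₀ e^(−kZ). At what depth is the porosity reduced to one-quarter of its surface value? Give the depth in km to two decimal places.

2.31 km

φ/φ₀ = 1/4 ⇒ exp(−k·Z) = 1/4 ⇒ Z = ln(4) / k
Z = 1.3863 / 0.6 = 2.310 km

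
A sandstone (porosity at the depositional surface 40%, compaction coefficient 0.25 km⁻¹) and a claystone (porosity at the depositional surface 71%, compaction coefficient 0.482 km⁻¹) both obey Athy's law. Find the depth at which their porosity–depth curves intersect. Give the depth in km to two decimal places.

Set phi₀ₐ e^(−cₐZ) = phi₀ᵦ e^(−cᵦZ) ⇒ ln(phi₀ₐ/phi₀ᵦ) = (cₐ − cᵦ)·Z
Z = ln(0.4/0.71) / (0.25 − 0.482) = -0.5738 / -0.232 = 2.473 km

2.47 km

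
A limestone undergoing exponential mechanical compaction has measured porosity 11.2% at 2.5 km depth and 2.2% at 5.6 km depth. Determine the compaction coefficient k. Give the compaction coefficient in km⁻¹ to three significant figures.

Athy: phi(z) = phi₀ e^(−kz) ⇒ phi₁/phi₂ = e^{k(z₂−z₁)} ⇒ k = ln(phi₁/phi₂)/(z₂−z₁)
k = ln(0.112/0.022) / (5.6 − 2.5) = ln(5.091) / 3.1 = 1.6275 / 3.1 = 0.525 km⁻¹

0.525 km⁻¹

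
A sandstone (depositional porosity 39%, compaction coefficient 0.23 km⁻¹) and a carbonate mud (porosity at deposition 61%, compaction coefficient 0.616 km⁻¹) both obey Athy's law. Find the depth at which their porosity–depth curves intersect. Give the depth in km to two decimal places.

Set n₀ₐ e^(−βₐd) = n₀ᵦ e^(−βᵦd) ⇒ ln(n₀ₐ/n₀ᵦ) = (βₐ − βᵦ)·d
d = ln(0.39/0.61) / (0.23 − 0.616) = -0.4473 / -0.386 = 1.159 km

1.16 km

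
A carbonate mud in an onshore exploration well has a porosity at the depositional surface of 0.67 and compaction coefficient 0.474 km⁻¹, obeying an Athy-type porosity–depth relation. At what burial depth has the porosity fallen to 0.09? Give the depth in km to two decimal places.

4.24 km

Invert Athy's law: Z = ln(phi₀/phi) / c
Z = ln(0.67/0.09) / 0.474 = ln(7.444) / 0.474 = 2.0075 / 0.474 = 4.235 km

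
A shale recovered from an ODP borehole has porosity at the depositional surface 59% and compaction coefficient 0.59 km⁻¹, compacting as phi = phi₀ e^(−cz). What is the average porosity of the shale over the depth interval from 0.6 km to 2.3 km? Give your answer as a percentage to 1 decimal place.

⟨phi⟩ = (1/(z₂−z₁)) ∫ phi₀ e^(−cz) dz = phi₀·(e^(−c·z₁) − e^(−c·z₂)) / (c·(z₂−z₁))
e^(−0.59×0.6) = 0.7019; e^(−0.59×2.3) = 0.2574
⟨phi⟩ = 0.59 × (0.7019 − 0.2574) / (0.59 × 1.7) = 0.59 × 0.4431 = 0.2614

26.1%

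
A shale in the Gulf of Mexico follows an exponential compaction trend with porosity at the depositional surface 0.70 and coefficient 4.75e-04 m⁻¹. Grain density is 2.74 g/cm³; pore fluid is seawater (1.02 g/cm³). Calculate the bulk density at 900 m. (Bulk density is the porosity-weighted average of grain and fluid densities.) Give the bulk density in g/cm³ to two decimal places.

Working in km (1 km = 1000 m; β in km⁻¹ = β in m⁻¹ × 1000):
Porosity at depth: n = 0.7·exp(−0.475×0.9) = 0.7×0.6521 = 0.4565
Bulk density: ρ_b = (1−n)ρ_g + n·ρ_f = 0.5435×2.74 + 0.4565×1.02
       = 1.489 + 0.466 = 1.955 g/cm³

1.95 g/cm³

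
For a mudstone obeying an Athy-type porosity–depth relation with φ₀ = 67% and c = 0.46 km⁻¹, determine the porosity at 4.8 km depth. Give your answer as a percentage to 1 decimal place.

7.4%

φ = φ₀·exp(−c·Z) = 0.67 × exp(−0.46 × 4.8) = 0.67 × exp(−2.208)
  = 0.67 × 0.1099 = 0.0736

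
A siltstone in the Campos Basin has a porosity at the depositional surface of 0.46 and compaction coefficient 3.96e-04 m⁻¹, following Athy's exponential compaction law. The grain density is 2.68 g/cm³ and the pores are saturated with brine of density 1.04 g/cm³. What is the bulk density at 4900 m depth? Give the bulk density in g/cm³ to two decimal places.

Working in km (1 km = 1000 m; k in km⁻¹ = k in m⁻¹ × 1000):
Porosity at depth: φ = 0.46·exp(−0.396×4.9) = 0.46×0.1436 = 0.0661
Bulk density: ρ_b = (1−φ)ρ_g + φ·ρ_f = 0.9339×2.68 + 0.0661×1.04
       = 2.503 + 0.069 = 2.572 g/cm³

2.57 g/cm³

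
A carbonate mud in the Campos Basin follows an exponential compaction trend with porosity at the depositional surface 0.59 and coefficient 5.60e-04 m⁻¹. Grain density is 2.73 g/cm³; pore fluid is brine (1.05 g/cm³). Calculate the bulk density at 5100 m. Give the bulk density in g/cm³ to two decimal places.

Working in km (1 km = 1000 m; c in km⁻¹ = c in m⁻¹ × 1000):
Porosity at depth: n = 0.59·exp(−0.56×5.1) = 0.59×0.0575 = 0.0339
Bulk density: ρ_b = (1−n)ρ_g + n·ρ_f = 0.9661×2.73 + 0.0339×1.05
       = 2.637 + 0.036 = 2.673 g/cm³

2.67 g/cm³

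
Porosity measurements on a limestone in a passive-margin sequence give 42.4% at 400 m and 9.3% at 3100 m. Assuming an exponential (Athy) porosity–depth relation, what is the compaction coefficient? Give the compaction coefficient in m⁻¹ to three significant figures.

Working in km (1 km = 1000 m; k in km⁻¹ = k in m⁻¹ × 1000):
Athy: n(z) = n₀ e^(−kz) ⇒ n₁/n₂ = e^{k(z₂−z₁)} ⇒ k = ln(n₁/n₂)/(z₂−z₁)
k = ln(0.424/0.093) / (3.1 − 0.4) = ln(4.559) / 2.7 = 1.5171 / 2.7 = 0.5619 km⁻¹

0.000562 m⁻¹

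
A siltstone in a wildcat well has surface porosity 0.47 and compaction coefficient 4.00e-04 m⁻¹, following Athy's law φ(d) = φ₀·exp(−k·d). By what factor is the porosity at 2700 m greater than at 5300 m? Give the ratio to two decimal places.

Working in km (1 km = 1000 m; k in km⁻¹ = k in m⁻¹ × 1000):
φ(d₁)/φ(d₂) = e^(−k·d₁)/e^(−k·d₂) = e^{k(d₂−d₁)}
= exp(0.4 × 2.6) = exp(1.04) = 2.8292

2.83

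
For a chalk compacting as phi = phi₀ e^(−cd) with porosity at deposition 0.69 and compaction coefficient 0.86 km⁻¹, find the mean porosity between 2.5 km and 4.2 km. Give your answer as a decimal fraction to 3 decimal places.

⟨phi⟩ = (1/(d₂−d₁)) ∫ phi₀ e^(−cd) dd = phi₀·(e^(−c·d₁) − e^(−c·d₂)) / (c·(d₂−d₁))
e^(−0.86×2.5) = 0.1165; e^(−0.86×4.2) = 0.0270
⟨phi⟩ = 0.69 × (0.1165 − 0.0270) / (0.86 × 1.7) = 0.69 × 0.0612 = 0.0422

0.042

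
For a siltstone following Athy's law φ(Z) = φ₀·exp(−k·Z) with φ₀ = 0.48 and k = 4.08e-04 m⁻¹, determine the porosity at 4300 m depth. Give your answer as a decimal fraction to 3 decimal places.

Working in km (1 km = 1000 m; k in km⁻¹ = k in m⁻¹ × 1000):
φ = φ₀·exp(−k·Z) = 0.48 × exp(−0.408 × 4.3) = 0.48 × exp(−1.754)
  = 0.48 × 0.1730 = 0.0830

0.083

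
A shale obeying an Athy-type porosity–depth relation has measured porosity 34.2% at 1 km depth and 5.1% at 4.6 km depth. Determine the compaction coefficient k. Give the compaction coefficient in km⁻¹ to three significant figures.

0.529 km⁻¹

Athy: phi(z) = phi₀ e^(−kz) ⇒ phi₁/phi₂ = e^{k(z₂−z₁)} ⇒ k = ln(phi₁/phi₂)/(z₂−z₁)
k = ln(0.342/0.051) / (4.6 − 1) = ln(6.706) / 3.6 = 1.9030 / 3.6 = 0.5286 km⁻¹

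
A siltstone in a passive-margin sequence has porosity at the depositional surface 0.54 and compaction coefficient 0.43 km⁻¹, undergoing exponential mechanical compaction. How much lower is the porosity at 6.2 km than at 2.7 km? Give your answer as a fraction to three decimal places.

phi(2.7) = 0.54·e^(−0.43×2.7) = 0.1691
phi(6.2) = 0.54·e^(−0.43×6.2) = 0.0375
Δphi = 0.1691 − 0.0375 = 0.1316

0.132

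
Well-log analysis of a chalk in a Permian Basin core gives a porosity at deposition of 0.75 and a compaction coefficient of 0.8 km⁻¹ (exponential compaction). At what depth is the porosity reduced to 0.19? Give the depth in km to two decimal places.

1.72 km

Invert Athy's law: d = ln(φ₀/φ) / β
d = ln(0.75/0.19) / 0.8 = ln(3.947) / 0.8 = 1.3730 / 0.8 = 1.716 km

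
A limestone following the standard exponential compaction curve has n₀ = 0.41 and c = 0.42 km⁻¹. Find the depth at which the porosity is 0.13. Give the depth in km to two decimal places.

Invert Athy's law: Z = ln(n₀/n) / c
Z = ln(0.41/0.13) / 0.42 = ln(3.154) / 0.42 = 1.1486 / 0.42 = 2.735 km

2.73 km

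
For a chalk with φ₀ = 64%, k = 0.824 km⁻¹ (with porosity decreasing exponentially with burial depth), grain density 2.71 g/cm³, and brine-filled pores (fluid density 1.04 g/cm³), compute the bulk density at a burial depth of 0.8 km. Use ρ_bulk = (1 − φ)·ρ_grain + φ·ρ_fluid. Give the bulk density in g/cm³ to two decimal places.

Porosity at depth: φ = 0.64·exp(−0.824×0.8) = 0.64×0.5173 = 0.3310
Bulk density: ρ_b = (1−φ)ρ_g + φ·ρ_f = 0.6690×2.71 + 0.3310×1.04
       = 1.813 + 0.344 = 2.157 g/cm³

2.16 g/cm³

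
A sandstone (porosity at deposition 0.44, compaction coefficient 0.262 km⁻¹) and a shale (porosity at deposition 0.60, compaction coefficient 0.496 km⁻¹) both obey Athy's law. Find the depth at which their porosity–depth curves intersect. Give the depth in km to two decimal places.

Set φ₀ₐ e^(−βₐz) = φ₀ᵦ e^(−βᵦz) ⇒ ln(φ₀ₐ/φ₀ᵦ) = (βₐ − βᵦ)·z
z = ln(0.44/0.6) / (0.262 − 0.496) = -0.3102 / -0.234 = 1.325 km

1.33 km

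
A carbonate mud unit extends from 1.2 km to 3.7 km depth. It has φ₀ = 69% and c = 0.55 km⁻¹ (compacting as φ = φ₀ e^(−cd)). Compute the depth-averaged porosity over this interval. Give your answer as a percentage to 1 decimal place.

19.4%

⟨φ⟩ = (1/(d₂−d₁)) ∫ φ₀ e^(−cd) dd = φ₀·(e^(−c·d₁) − e^(−c·d₂)) / (c·(d₂−d₁))
e^(−0.55×1.2) = 0.5169; e^(−0.55×3.7) = 0.1307
⟨φ⟩ = 0.69 × (0.5169 − 0.1307) / (0.55 × 2.5) = 0.69 × 0.2809 = 0.1938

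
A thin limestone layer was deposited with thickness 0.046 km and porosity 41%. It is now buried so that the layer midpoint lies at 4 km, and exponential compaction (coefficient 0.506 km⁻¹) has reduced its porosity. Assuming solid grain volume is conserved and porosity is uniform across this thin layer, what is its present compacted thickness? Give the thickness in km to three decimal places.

0.029 km

Porosity at 4 km: φ = 0.41·exp(−0.506×4) = 0.0542
Solid-volume conservation: h(1−φ) = h₀(1−φ₀) ⇒ h = h₀·(1−φ₀)/(1−φ)
h = 0.046 × (1 − 0.41)/(1 − 0.0542) = 0.046 × 0.6238 = 0.0287 km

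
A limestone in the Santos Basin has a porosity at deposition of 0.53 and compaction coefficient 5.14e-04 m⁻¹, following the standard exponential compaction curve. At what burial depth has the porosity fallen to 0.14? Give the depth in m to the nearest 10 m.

2590 m

Working in km (1 km = 1000 m; k in km⁻¹ = k in m⁻¹ × 1000):
Invert Athy's law: Z = ln(phi₀/phi) / k
Z = ln(0.53/0.14) / 0.514 = ln(3.786) / 0.514 = 1.3312 / 0.514 = 2.590 km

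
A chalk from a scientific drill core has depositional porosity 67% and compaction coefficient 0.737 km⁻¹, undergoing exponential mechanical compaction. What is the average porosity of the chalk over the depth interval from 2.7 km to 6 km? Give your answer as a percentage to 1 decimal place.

3.4%

⟨φ⟩ = (1/(Z₂−Z₁)) ∫ φ₀ e^(−cZ) dZ = φ₀·(e^(−c·Z₁) − e^(−c·Z₂)) / (c·(Z₂−Z₁))
e^(−0.737×2.7) = 0.1367; e^(−0.737×6) = 0.0120
⟨φ⟩ = 0.67 × (0.1367 − 0.0120) / (0.737 × 3.3) = 0.67 × 0.0513 = 0.0344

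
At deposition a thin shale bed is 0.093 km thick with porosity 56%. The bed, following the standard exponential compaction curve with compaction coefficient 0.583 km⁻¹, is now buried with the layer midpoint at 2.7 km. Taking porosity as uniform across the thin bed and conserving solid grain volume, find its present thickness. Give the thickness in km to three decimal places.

0.046 km

Porosity at 2.7 km: n = 0.56·exp(−0.583×2.7) = 0.1160
Solid-volume conservation: h(1−n) = h₀(1−n₀) ⇒ h = h₀·(1−n₀)/(1−n)
h = 0.093 × (1 − 0.56)/(1 − 0.1160) = 0.093 × 0.4978 = 0.0463 km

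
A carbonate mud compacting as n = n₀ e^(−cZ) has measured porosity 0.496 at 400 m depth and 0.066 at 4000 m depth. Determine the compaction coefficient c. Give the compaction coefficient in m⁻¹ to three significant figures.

0.000560 m⁻¹

Working in km (1 km = 1000 m; c in km⁻¹ = c in m⁻¹ × 1000):
Athy: n(Z) = n₀ e^(−cZ) ⇒ n₁/n₂ = e^{c(Z₂−Z₁)} ⇒ c = ln(n₁/n₂)/(Z₂−Z₁)
c = ln(0.496/0.066) / (4 − 0.4) = ln(7.515) / 3.6 = 2.0169 / 3.6 = 0.5603 km⁻¹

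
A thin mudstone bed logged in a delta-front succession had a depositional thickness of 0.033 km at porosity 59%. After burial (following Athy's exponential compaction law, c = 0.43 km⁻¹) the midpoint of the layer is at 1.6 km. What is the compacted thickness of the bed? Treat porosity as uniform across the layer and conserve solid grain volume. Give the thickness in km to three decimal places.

Porosity at 1.6 km: φ = 0.59·exp(−0.43×1.6) = 0.2965
Solid-volume conservation: h(1−φ) = h₀(1−φ₀) ⇒ h = h₀·(1−φ₀)/(1−φ)
h = 0.033 × (1 − 0.59)/(1 − 0.2965) = 0.033 × 0.5828 = 0.0192 km

0.019 km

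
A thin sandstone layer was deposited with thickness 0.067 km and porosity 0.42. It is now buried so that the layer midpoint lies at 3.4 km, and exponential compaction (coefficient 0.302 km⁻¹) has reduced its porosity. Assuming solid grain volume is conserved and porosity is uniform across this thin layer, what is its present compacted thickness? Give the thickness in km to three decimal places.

0.046 km

Porosity at 3.4 km: phi = 0.42·exp(−0.302×3.4) = 0.1504
Solid-volume conservation: h(1−phi) = h₀(1−phi₀) ⇒ h = h₀·(1−phi₀)/(1−phi)
h = 0.067 × (1 − 0.42)/(1 − 0.1504) = 0.067 × 0.6827 = 0.0457 km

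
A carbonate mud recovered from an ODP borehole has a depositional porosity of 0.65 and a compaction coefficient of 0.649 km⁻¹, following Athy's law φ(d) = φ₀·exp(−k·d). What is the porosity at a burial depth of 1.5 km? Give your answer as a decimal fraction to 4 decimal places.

0.2455

φ = φ₀·exp(−k·d) = 0.65 × exp(−0.649 × 1.5) = 0.65 × exp(−0.9735)
  = 0.65 × 0.3778 = 0.2455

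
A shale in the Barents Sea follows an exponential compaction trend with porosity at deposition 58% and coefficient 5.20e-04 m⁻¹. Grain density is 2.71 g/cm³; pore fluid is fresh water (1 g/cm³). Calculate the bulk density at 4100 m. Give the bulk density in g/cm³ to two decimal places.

2.59 g/cm³

Working in km (1 km = 1000 m; β in km⁻¹ = β in m⁻¹ × 1000):
Porosity at depth: phi = 0.58·exp(−0.52×4.1) = 0.58×0.1186 = 0.0688
Bulk density: ρ_b = (1−phi)ρ_g + phi·ρ_f = 0.9312×2.71 + 0.0688×1
       = 2.524 + 0.069 = 2.592 g/cm³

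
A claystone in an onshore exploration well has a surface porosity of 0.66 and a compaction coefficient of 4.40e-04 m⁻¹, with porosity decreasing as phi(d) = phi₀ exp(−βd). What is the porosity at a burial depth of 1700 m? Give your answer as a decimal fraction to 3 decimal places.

0.312

Working in km (1 km = 1000 m; β in km⁻¹ = β in m⁻¹ × 1000):
phi = phi₀·exp(−β·d) = 0.66 × exp(−0.44 × 1.7) = 0.66 × exp(−0.748)
  = 0.66 × 0.4733 = 0.3124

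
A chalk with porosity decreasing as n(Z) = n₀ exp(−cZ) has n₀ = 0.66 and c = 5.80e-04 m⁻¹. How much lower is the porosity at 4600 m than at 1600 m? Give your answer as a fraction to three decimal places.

Working in km (1 km = 1000 m; c in km⁻¹ = c in m⁻¹ × 1000):
n(1.6) = 0.66·e^(−0.58×1.6) = 0.2609
n(4.6) = 0.66·e^(−0.58×4.6) = 0.0458
Δn = 0.2609 − 0.0458 = 0.2151

0.215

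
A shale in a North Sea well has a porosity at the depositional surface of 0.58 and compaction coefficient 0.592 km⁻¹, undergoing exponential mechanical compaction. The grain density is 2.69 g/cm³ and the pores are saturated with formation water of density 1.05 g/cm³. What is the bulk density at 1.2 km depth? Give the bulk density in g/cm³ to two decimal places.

2.22 g/cm³

Porosity at depth: phi = 0.58·exp(−0.592×1.2) = 0.58×0.4914 = 0.2850
Bulk density: ρ_b = (1−phi)ρ_g + phi·ρ_f = 0.7150×2.69 + 0.2850×1.05
       = 1.923 + 0.299 = 2.223 g/cm³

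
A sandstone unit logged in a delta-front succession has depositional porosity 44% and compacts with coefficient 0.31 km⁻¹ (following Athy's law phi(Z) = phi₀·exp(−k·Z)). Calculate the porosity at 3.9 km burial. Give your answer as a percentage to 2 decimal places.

13.13%

phi = phi₀·exp(−k·Z) = 0.44 × exp(−0.31 × 3.9) = 0.44 × exp(−1.209)
  = 0.44 × 0.2985 = 0.1313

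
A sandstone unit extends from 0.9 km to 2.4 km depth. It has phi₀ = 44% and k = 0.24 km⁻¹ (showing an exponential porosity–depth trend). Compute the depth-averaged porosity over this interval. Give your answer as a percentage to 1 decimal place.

29.8%

⟨phi⟩ = (1/(d₂−d₁)) ∫ phi₀ e^(−kd) dd = phi₀·(e^(−k·d₁) − e^(−k·d₂)) / (k·(d₂−d₁))
e^(−0.24×0.9) = 0.8057; e^(−0.24×2.4) = 0.5621
⟨phi⟩ = 0.44 × (0.8057 − 0.5621) / (0.24 × 1.5) = 0.44 × 0.6766 = 0.2977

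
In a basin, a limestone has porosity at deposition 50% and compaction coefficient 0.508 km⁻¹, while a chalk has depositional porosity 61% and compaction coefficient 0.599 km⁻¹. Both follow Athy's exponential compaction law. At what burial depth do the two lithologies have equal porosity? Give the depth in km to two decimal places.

Set n₀ₐ e^(−βₐZ) = n₀ᵦ e^(−βᵦZ) ⇒ ln(n₀ₐ/n₀ᵦ) = (βₐ − βᵦ)·Z
Z = ln(0.5/0.61) / (0.508 − 0.599) = -0.1989 / -0.091 = 2.185 km

2.19 km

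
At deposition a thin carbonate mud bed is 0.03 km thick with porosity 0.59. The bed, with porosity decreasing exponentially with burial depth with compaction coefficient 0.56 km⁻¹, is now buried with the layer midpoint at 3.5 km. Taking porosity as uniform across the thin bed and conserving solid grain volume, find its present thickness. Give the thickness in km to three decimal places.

Porosity at 3.5 km: phi = 0.59·exp(−0.56×3.5) = 0.0831
Solid-volume conservation: h(1−phi) = h₀(1−phi₀) ⇒ h = h₀·(1−phi₀)/(1−phi)
h = 0.03 × (1 − 0.59)/(1 − 0.0831) = 0.03 × 0.4472 = 0.0134 km

0.013 km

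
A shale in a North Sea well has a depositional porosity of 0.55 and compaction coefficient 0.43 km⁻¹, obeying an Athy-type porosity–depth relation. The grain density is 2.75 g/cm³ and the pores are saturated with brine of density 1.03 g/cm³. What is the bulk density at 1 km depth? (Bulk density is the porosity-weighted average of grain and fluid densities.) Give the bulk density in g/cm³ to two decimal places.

2.13 g/cm³

Porosity at depth: n = 0.55·exp(−0.43×1) = 0.55×0.6505 = 0.3578
Bulk density: ρ_b = (1−n)ρ_g + n·ρ_f = 0.6422×2.75 + 0.3578×1.03
       = 1.766 + 0.369 = 2.135 g/cm³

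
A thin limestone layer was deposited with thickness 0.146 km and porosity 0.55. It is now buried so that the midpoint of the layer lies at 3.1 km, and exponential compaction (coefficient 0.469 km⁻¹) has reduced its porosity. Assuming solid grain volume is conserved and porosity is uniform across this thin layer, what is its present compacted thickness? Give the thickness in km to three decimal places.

0.075 km

Porosity at 3.1 km: phi = 0.55·exp(−0.469×3.1) = 0.1285
Solid-volume conservation: h(1−phi) = h₀(1−phi₀) ⇒ h = h₀·(1−phi₀)/(1−phi)
h = 0.146 × (1 − 0.55)/(1 − 0.1285) = 0.146 × 0.5164 = 0.0754 km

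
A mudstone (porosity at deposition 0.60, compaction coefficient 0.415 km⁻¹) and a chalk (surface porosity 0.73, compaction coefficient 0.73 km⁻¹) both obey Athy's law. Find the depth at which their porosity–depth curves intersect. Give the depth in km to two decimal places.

0.62 km

Set phi₀ₐ e^(−kₐZ) = phi₀ᵦ e^(−kᵦZ) ⇒ ln(phi₀ₐ/phi₀ᵦ) = (kₐ − kᵦ)·Z
Z = ln(0.6/0.73) / (0.415 − 0.73) = -0.1961 / -0.315 = 0.623 km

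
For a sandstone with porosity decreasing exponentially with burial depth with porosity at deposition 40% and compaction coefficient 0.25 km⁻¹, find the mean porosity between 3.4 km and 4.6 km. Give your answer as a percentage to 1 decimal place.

14.8%

⟨phi⟩ = (1/(Z₂−Z₁)) ∫ phi₀ e^(−βZ) dZ = phi₀·(e^(−β·Z₁) − e^(−β·Z₂)) / (β·(Z₂−Z₁))
e^(−0.25×3.4) = 0.4274; e^(−0.25×4.6) = 0.3166
⟨phi⟩ = 0.4 × (0.4274 − 0.3166) / (0.25 × 1.2) = 0.4 × 0.3693 = 0.1477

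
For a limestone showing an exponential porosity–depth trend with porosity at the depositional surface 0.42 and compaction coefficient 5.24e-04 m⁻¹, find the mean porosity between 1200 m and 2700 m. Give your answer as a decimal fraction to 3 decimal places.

0.155

Working in km (1 km = 1000 m; β in km⁻¹ = β in m⁻¹ × 1000):
⟨n⟩ = (1/(z₂−z₁)) ∫ n₀ e^(−βz) dz = n₀·(e^(−β·z₁) − e^(−β·z₂)) / (β·(z₂−z₁))
e^(−0.524×1.2) = 0.5332; e^(−0.524×2.7) = 0.2430
⟨n⟩ = 0.42 × (0.5332 − 0.2430) / (0.524 × 1.5) = 0.42 × 0.3693 = 0.1551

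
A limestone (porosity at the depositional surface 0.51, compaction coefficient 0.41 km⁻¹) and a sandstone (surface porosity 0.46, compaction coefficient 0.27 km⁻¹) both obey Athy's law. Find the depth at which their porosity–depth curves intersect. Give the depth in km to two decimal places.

0.74 km

Set φ₀ₐ e^(−kₐZ) = φ₀ᵦ e^(−kᵦZ) ⇒ ln(φ₀ₐ/φ₀ᵦ) = (kₐ − kᵦ)·Z
Z = ln(0.51/0.46) / (0.41 − 0.27) = 0.1032 / 0.14 = 0.737 km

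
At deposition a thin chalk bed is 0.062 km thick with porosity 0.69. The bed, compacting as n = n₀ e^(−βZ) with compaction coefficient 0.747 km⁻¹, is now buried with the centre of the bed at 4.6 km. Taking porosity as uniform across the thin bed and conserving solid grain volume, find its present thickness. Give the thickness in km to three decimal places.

Porosity at 4.6 km: n = 0.69·exp(−0.747×4.6) = 0.0222
Solid-volume conservation: h(1−n) = h₀(1−n₀) ⇒ h = h₀·(1−n₀)/(1−n)
h = 0.062 × (1 − 0.69)/(1 − 0.0222) = 0.062 × 0.3170 = 0.0197 km

0.020 km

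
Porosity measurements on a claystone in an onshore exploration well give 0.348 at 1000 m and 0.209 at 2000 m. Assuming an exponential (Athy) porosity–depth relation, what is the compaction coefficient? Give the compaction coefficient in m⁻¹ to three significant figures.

Working in km (1 km = 1000 m; k in km⁻¹ = k in m⁻¹ × 1000):
Athy: n(d) = n₀ e^(−kd) ⇒ n₁/n₂ = e^{k(d₂−d₁)} ⇒ k = ln(n₁/n₂)/(d₂−d₁)
k = ln(0.348/0.209) / (2 − 1) = ln(1.665) / 1 = 0.5099 / 1 = 0.5099 km⁻¹

0.000510 m⁻¹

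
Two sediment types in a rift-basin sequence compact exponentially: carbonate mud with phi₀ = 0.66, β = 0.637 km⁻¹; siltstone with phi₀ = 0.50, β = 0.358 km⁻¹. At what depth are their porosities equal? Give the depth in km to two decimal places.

1.00 km

Set phi₀ₐ e^(−βₐd) = phi₀ᵦ e^(−βᵦd) ⇒ ln(phi₀ₐ/phi₀ᵦ) = (βₐ − βᵦ)·d
d = ln(0.66/0.5) / (0.637 − 0.358) = 0.2776 / 0.279 = 0.995 km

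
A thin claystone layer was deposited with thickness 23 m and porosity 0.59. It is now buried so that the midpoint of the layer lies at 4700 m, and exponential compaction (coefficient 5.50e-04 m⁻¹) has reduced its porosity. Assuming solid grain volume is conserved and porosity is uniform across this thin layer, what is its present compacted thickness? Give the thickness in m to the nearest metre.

Working in km (1 km = 1000 m; β in km⁻¹ = β in m⁻¹ × 1000):
Porosity at 4.7 km: phi = 0.59·exp(−0.55×4.7) = 0.0445
Solid-volume conservation: h(1−phi) = h₀(1−phi₀) ⇒ h = h₀·(1−phi₀)/(1−phi)
h = 0.023 × (1 − 0.59)/(1 − 0.0445) = 0.023 × 0.4291 = 0.0099 km

10 m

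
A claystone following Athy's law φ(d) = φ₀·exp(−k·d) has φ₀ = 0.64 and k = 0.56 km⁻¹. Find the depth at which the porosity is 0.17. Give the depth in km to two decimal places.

Invert Athy's law: d = ln(φ₀/φ) / k
d = ln(0.64/0.17) / 0.56 = ln(3.765) / 0.56 = 1.3257 / 0.56 = 2.367 km

2.37 km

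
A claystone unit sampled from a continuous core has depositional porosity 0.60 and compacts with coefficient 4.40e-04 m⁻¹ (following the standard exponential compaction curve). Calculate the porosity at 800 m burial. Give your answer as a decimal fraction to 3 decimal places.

0.422

Working in km (1 km = 1000 m; k in km⁻¹ = k in m⁻¹ × 1000):
phi = phi₀·exp(−k·Z) = 0.6 × exp(−0.44 × 0.8) = 0.6 × exp(−0.352)
  = 0.6 × 0.7033 = 0.4220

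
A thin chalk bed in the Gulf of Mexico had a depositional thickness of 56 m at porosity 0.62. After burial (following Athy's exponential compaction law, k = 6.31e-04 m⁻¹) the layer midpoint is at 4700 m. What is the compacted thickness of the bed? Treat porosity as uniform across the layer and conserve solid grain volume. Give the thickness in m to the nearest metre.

Working in km (1 km = 1000 m; k in km⁻¹ = k in m⁻¹ × 1000):
Porosity at 4.7 km: φ = 0.62·exp(−0.631×4.7) = 0.0319
Solid-volume conservation: h(1−φ) = h₀(1−φ₀) ⇒ h = h₀·(1−φ₀)/(1−φ)
h = 0.056 × (1 − 0.62)/(1 − 0.0319) = 0.056 × 0.3925 = 0.0220 km

22 m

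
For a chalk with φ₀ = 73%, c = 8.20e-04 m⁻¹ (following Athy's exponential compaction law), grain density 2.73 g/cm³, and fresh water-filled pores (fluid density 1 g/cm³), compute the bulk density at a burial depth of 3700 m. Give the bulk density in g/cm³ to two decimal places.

Working in km (1 km = 1000 m; c in km⁻¹ = c in m⁻¹ × 1000):
Porosity at depth: φ = 0.73·exp(−0.82×3.7) = 0.73×0.0481 = 0.0351
Bulk density: ρ_b = (1−φ)ρ_g + φ·ρ_f = 0.9649×2.73 + 0.0351×1
       = 2.634 + 0.035 = 2.669 g/cm³

2.67 g/cm³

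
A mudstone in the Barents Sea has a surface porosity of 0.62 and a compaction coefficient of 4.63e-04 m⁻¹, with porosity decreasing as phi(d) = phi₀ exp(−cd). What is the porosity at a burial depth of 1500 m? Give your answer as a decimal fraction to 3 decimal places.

Working in km (1 km = 1000 m; c in km⁻¹ = c in m⁻¹ × 1000):
phi = phi₀·exp(−c·d) = 0.62 × exp(−0.463 × 1.5) = 0.62 × exp(−0.6945)
  = 0.62 × 0.4993 = 0.3096

0.310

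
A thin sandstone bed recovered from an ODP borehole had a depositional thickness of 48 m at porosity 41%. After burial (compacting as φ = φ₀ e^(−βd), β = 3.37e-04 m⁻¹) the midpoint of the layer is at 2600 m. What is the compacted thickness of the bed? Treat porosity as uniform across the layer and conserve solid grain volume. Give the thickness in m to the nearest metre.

Working in km (1 km = 1000 m; β in km⁻¹ = β in m⁻¹ × 1000):
Porosity at 2.6 km: φ = 0.41·exp(−0.337×2.6) = 0.1707
Solid-volume conservation: h(1−φ) = h₀(1−φ₀) ⇒ h = h₀·(1−φ₀)/(1−φ)
h = 0.048 × (1 − 0.41)/(1 − 0.1707) = 0.048 × 0.7115 = 0.0341 km

34 m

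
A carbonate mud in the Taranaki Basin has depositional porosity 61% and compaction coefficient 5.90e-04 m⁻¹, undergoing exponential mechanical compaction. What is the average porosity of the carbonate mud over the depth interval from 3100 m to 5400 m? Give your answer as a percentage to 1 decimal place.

Working in km (1 km = 1000 m; c in km⁻¹ = c in m⁻¹ × 1000):
⟨φ⟩ = (1/(z₂−z₁)) ∫ φ₀ e^(−cz) dz = φ₀·(e^(−c·z₁) − e^(−c·z₂)) / (c·(z₂−z₁))
e^(−0.59×3.1) = 0.1606; e^(−0.59×5.4) = 0.0413
⟨φ⟩ = 0.61 × (0.1606 − 0.0413) / (0.59 × 2.3) = 0.61 × 0.0879 = 0.0536

5.4%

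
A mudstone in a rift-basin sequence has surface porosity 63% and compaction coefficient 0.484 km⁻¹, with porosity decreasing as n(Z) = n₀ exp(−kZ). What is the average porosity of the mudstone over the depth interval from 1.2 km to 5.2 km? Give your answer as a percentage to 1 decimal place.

15.6%

⟨n⟩ = (1/(Z₂−Z₁)) ∫ n₀ e^(−kZ) dZ = n₀·(e^(−k·Z₁) − e^(−k·Z₂)) / (k·(Z₂−Z₁))
e^(−0.484×1.2) = 0.5595; e^(−0.484×5.2) = 0.0807
⟨n⟩ = 0.63 × (0.5595 − 0.0807) / (0.484 × 4) = 0.63 × 0.2473 = 0.1558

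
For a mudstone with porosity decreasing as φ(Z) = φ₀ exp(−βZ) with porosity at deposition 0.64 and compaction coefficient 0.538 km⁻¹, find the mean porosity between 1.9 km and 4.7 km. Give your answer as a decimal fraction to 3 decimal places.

0.119

⟨φ⟩ = (1/(Z₂−Z₁)) ∫ φ₀ e^(−βZ) dZ = φ₀·(e^(−β·Z₁) − e^(−β·Z₂)) / (β·(Z₂−Z₁))
e^(−0.538×1.9) = 0.3598; e^(−0.538×4.7) = 0.0798
⟨φ⟩ = 0.64 × (0.3598 − 0.0798) / (0.538 × 2.8) = 0.64 × 0.1859 = 0.1190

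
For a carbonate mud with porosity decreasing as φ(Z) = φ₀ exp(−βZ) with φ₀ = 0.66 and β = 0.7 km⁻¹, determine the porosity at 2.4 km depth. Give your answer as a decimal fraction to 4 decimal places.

0.1230

φ = φ₀·exp(−β·Z) = 0.66 × exp(−0.7 × 2.4) = 0.66 × exp(−1.68)
  = 0.66 × 0.1864 = 0.1230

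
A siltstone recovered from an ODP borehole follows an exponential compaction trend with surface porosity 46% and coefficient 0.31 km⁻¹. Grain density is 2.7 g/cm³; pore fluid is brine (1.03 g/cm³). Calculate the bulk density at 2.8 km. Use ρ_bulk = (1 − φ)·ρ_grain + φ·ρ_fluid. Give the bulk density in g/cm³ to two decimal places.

Porosity at depth: n = 0.46·exp(−0.31×2.8) = 0.46×0.4198 = 0.1931
Bulk density: ρ_b = (1−n)ρ_g + n·ρ_f = 0.8069×2.7 + 0.1931×1.03
       = 2.179 + 0.199 = 2.378 g/cm³

2.38 g/cm³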